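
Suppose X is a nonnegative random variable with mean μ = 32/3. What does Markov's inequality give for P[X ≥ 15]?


μ = E[X] = 32/3, a = 15.
Markov: P[X ≥ 15] ≤ μ/a = (32/3)/15 = 32/45.
Numerically: ≈ 0.711.
(Since a = 15 > μ = 10.667, the bound 32/45 is < 1 and informative.)

P[X ≥ 15] ≤ 32/45 ≈ 0.711.


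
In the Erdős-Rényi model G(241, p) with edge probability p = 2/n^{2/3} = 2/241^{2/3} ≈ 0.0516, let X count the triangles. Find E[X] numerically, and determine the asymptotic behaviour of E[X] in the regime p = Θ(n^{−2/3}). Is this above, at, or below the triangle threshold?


Number of potential triangles: C(241, 3) = 2303960.
Each occurs with probability p³ ≈ (0.0516)³ ≈ 1.37739e-04.
By linearity: E[X] = C(241, 3)·p³ ≈ 2303960 · 1.37739e-04 ≈ 317.344.
Since α = 2/3 < 1, p = c/n^{2/3} ≫ 1/n is above the triangle threshold p ~ 1/n. Asymptotically E[X] ~ (c³/6)·n^{3(1−α)} = (2³/6)·n^{1} → ∞; triangles are abundant w.h.p.

E[X] ≈ 317.344; in regime p = Θ(1/n^{2/3}) E[X] diverges (above the triangle threshold p ~ 1/n).


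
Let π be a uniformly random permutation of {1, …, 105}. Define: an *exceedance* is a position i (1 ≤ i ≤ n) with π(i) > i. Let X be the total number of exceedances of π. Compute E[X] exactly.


Write X = Σ_{i=1}^{105} X_i, where X_i = 1_{π(i) > i}.
For each fixed i, π(i) is uniform over {1, …, 105} (marginal of a uniform permutation), so P[π(i) > i] = (n − i)/n. Summing: Σ_{i=1}^{105} (n − i)/n = (0 + 1 + … + 104)/105 = 105(105 − 1)/(2·105) = (105 − 1)/2.
Hence E[X] = Σ_{i=1}^{105} (105 − i)/105 = 52 ≈ 52.000.

E[X] = 52 = 52.000.


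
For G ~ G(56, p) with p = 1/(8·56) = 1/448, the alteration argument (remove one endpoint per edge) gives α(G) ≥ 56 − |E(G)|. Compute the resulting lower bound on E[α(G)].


E[|E(G)|] = C(56, 2)·p = 1540 · (1/448) = 55/16.
E[α(G)] ≥ n − E[|E(G)|] = 56 − 55/16 = 841/16.
Numerically: ≈ 52.562.
(This is only a lower bound; the true E[α(G)] may be larger.)

E[α(G)] ≥ 841/16 ≈ 52.562.


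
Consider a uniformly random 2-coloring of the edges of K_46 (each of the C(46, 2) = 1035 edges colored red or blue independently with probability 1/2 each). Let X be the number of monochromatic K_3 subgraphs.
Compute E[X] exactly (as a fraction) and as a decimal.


Let X = Σ_S X_S over the C(46, 3) = 15180 subsets S of size 3, where X_S = 1 if the K_3 on S is monochromatic.
For a fixed S, the K_3 on S has C(3, 2) = 3 edges. P[all 3 edges red] = (1/2)^3, and likewise for blue, so P[monochromatic] = 2·(1/2)^3 = 2^{1 − 3} = 1/4.
By linearity: E[X] = C(46, 3) · 2^{1 − 3} = 15180 · 1/4 = 3795.
Numerically: E[X] ≈ 3795.000.

E[X] = C(46,3)·2^(1−C(3,2)) = 3795 ≈ 3795.000.


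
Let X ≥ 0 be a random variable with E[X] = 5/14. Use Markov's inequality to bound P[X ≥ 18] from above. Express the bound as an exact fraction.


μ = E[X] = 5/14, a = 18.
Markov: P[X ≥ 18] ≤ μ/a = (5/14)/18 = 5/252.
Numerically: ≈ 0.01984.
(Since a = 18 > μ = 0.35714, the bound 5/252 is < 1 and informative.)

P[X ≥ 18] ≤ 5/252 ≈ 0.01984.


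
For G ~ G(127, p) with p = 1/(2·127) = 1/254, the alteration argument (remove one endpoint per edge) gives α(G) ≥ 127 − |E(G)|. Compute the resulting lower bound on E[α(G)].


E[|E(G)|] = C(127, 2)·p = 8001 · (1/254) = 63/2.
E[α(G)] ≥ n − E[|E(G)|] = 127 − 63/2 = 191/2.
Numerically: ≈ 95.5000.
(This is only a lower bound; the true E[α(G)] may be larger.)

E[α(G)] ≥ 191/2 ≈ 95.5000.


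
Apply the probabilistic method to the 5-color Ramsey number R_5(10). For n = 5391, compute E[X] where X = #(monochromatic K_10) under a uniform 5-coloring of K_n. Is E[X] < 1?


E[X] = C(5391, 10) · 5^{1 − 45} = 5666344714787188828795213697883 · 5^{−44} = 5666344714787188828795213697883/5684341886080801486968994140625.
As a reduced fraction: E[X] = 5666344714787188828795213697883/5684341886080801486968994140625 ≈ 0.99683.
Is E[X] < 1? YES.
Since E[X] < 1, there exists a 5-coloring of K_{5391} with no monochromatic K_10; hence R_5(10) > 5391.

E[X] = 5666344714787188828795213697883/5684341886080801486968994140625 ≈ 0.99683; E[X] < 1, so R_5(10) > 5391.


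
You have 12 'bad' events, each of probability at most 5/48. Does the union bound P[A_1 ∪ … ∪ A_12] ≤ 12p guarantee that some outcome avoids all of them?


Union bound: P[∪_{i=1}^{12} A_i] ≤ Σ_i P[A_i] ≤ 12·p = 12·(5/48) = 5/4.
Numerically: 5/4 ≈ 1.25000.
Is 5/4 < 1? NO.
Since the bound 5/4 is ≥ 1, the union bound is uninformative here; it does NOT by itself certify existence.

12·p = 5/4 ≈ 1.25000; existence NOT certified by the union bound.


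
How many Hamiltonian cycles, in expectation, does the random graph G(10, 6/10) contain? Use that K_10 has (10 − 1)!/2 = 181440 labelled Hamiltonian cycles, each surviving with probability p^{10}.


K_10 has (10 − 1)!/2 = 181440 labelled Hamiltonian cycles.
For each such Hamiltonian cycle H, let X_H = 1 if all 10 edges of H are present in G. Then P[X_H = 1] = p^{10} = (3/5)^{10} = 59049/9765625.
By linearity of expectation: E[X] = Σ_H E[X_H] = 181440 · p^{10} = 181440 · 59049/9765625 = 2142770112/1953125.
Numerically: E[X] ≈ 1097.1.

E[X] = 181440 · (3/5)^{10} = 2142770112/1953125 ≈ 1097.1.


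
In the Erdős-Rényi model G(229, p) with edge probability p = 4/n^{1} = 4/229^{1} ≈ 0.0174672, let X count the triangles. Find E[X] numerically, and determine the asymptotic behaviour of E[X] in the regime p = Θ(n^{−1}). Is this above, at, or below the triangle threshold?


Number of potential triangles: C(229, 3) = 1975354.
Each occurs with probability p³ ≈ (0.0174672)³ ≈ 5.32934121e-06.
By linearity: E[X] = C(229, 3)·p³ ≈ 1975354 · 5.32934121e-06 ≈ 10.527335.
Here α = 1, so p = 4/n is exactly at the triangle threshold p ~ 1/n. Asymptotically E[X] → c³/6 = 4³/6 = 32/3 ≈ 10.666667, a bounded constant. In this regime the triangle count is asymptotically Poisson(c³/6).

E[X] ≈ 10.527335; in regime p = Θ(1/n^{1}) E[X] stays bounded (at the triangle threshold p ~ 1/n).


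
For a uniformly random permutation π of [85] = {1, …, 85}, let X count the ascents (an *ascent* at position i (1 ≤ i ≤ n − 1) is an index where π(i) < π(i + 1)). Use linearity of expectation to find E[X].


Write X = Σ X_I over i = 1, …, 84, with X_I the indicator of one ascent.
There are 84 indicators.
For each fixed i, the pair (π(i), π(i+1)) is a uniformly random ordered pair of distinct values from {1, …, 85}; by symmetry P[π(i) < π(i+1)] = 1/2.
By linearity: E[X] = 84 · (1/2) = (85 − 1) · (1/2) = 42 ≈ 42.000000.

E[X] = 42 = 42.000000.


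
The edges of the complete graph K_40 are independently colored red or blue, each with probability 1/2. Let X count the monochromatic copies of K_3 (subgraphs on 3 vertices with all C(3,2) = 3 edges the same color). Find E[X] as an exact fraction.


Let X = Σ_S X_S over the C(40, 3) = 9880 subsets S of size 3, where X_S = 1 if the K_3 on S is monochromatic.
For a fixed S, the K_3 on S has C(3, 2) = 3 edges. P[all 3 edges red] = (1/2)^3, and likewise for blue, so P[monochromatic] = 2·(1/2)^3 = 2^{1 − 3} = 1/4.
By linearity: E[X] = C(40, 3) · 2^{1 − 3} = 9880 · 1/4 = 2470.
Numerically: E[X] ≈ 2470.00000.

E[X] = C(40,3)·2^(1−C(3,2)) = 2470 ≈ 2470.00000.


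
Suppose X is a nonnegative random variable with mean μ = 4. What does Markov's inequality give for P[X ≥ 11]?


μ = E[X] = 4, a = 11.
Markov: P[X ≥ 11] ≤ μ/a = (4)/11 = 4/11.
Numerically: ≈ 0.3636.
(Since a = 11 > μ = 4.0000, the bound 4/11 is < 1 and informative.)

P[X ≥ 11] ≤ 4/11 ≈ 0.3636.


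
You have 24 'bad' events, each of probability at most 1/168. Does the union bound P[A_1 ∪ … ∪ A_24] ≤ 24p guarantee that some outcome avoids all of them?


Union bound: P[∪_{i=1}^{24} A_i] ≤ Σ_i P[A_i] ≤ 24·p = 24·(1/168) = 1/7.
Numerically: 1/7 ≈ 0.14286.
Is 1/7 < 1? YES.
Since P[∪ A_i] ≤ 1/7 < 1, the complement has P[∩ A_i^c] ≥ 1 − 1/7 = 6/7 > 0, so some outcome avoids every A_i.

24·p = 1/7 ≈ 0.14286; existence CERTIFIED by the union bound.


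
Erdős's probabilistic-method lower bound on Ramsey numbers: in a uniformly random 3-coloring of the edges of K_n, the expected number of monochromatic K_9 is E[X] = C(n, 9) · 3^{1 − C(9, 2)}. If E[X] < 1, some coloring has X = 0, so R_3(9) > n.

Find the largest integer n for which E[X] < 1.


We need C(n, 9) · 3^{1 − 36} < 1, i.e. C(n, 9) < 3^{36 − 1} = 50031545098999707.
Check values of n near the boundary:
  n = 295: C(295, 9) = 41221140106119260; 41221140106119260 < 50031545098999707? YES
  n = 296: C(296, 9) = 42513789098994080; 42513789098994080 < 50031545098999707? YES
  n = 297: C(297, 9) = 43842345008337645; 43842345008337645 < 50031545098999707? YES
  n = 298: C(298, 9) = 45207677551849890; 45207677551849890 < 50031545098999707? YES
  n = 299: C(299, 9) = 46610674441390059; 46610674441390059 < 50031545098999707? YES
  n = 300: C(300, 9) = 48052241692154700; 48052241692154700 < 50031545098999707? YES
  n = 301: C(301, 9) = 49533303936090975; 49533303936090975 < 50031545098999707? YES
  n = 302: C(302, 9) = 51054804739588650; 51054804739588650 < 50031545098999707? NO
  n = 303: C(303, 9) = 52617706925494425; 52617706925494425 < 50031545098999707? NO
The largest n with C(n, 9) < 50031545098999707 is n = 301 (where E[X] = 16511101312030325/16677181699666569 ≈ 0.9900415). Hence R_3(9) > 301, i.e. R_3(9) ≥ 302.

Largest n = 301; hence R_3(9) > 301.


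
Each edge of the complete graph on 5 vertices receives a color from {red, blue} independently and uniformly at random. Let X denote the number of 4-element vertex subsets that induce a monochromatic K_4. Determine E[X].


Let X = Σ_S X_S over the C(5, 4) = 5 subsets S of size 4, where X_S = 1 if the K_4 on S is monochromatic.
For a fixed S, the K_4 on S has C(4, 2) = 6 edges. P[all 6 edges red] = (1/2)^6, and likewise for blue, so P[monochromatic] = 2·(1/2)^6 = 2^{1 − 6} = 1/32.
By linearity: E[X] = C(5, 4) · 2^{1 − 6} = 5 · 1/32 = 5/32.
Numerically: E[X] ≈ 0.1562.

E[X] = C(5,4)·2^(1−C(4,2)) = 5/32 ≈ 0.1562.


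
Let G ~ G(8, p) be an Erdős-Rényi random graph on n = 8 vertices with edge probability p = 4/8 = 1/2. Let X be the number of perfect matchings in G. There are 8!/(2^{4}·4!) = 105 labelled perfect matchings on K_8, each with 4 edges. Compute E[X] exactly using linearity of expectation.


K_8 has 8!/(2^{4}·4!) = 105 labelled perfect matchings.
For each such perfect matching H, let X_H = 1 if all 4 edges of H are present in G. Then P[X_H = 1] = p^{4} = (1/2)^{4} = 1/16.
Summing the indicators: E[X] = Σ_H E[X_H] = 105 · p^{4} = 105 · 1/16 = 105/16.
Numerically: E[X] ≈ 6.5625.

E[X] = 105 · (1/2)^{4} = 105/16 ≈ 6.5625.


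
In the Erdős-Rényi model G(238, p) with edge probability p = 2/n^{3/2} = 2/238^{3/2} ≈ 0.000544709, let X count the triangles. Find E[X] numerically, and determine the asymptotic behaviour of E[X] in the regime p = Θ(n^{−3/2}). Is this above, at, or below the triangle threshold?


Number of potential triangles: C(238, 3) = 2218636.
Each occurs with probability p³ ≈ (0.000544709)³ ≈ 1.61619471e-10.
By linearity: E[X] = C(238, 3)·p³ ≈ 2218636 · 1.61619471e-10 ≈ 0.000359.
Since α = 3/2 > 1, p = c/n^{3/2} = o(1/n) is below the triangle threshold p ~ 1/n. Asymptotically E[X] ~ (c³/6)·n^{3(1−α)} = (2³/6)·n^{-1.5} → 0, so by Markov's inequality G has no triangles w.h.p.

E[X] ≈ 0.000359; in regime p = Θ(1/n^{3/2}) E[X] tends to 0 (below the triangle threshold p ~ 1/n).


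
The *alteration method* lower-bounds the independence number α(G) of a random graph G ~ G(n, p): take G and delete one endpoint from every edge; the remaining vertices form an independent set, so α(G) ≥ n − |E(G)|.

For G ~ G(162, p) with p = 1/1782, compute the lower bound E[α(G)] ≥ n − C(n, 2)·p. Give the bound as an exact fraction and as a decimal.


E[|E(G)|] = C(162, 2)·p = 13041 · (1/1782) = 161/22.
E[α(G)] ≥ n − E[|E(G)|] = 162 − 161/22 = 3403/22.
Numerically: ≈ 154.681818.
(This is only a lower bound; the true E[α(G)] may be larger.)

E[α(G)] ≥ 3403/22 ≈ 154.681818.


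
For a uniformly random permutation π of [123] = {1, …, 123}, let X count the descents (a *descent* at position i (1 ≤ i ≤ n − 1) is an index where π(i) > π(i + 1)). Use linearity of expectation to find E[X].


Write X = Σ X_I over i = 1, …, 122, with X_I the indicator of one descent.
There are 122 indicators.
For each fixed i, the pair (π(i), π(i+1)) is a uniformly random ordered pair of distinct values from {1, …, 123}; by symmetry P[π(i) > π(i+1)] = 1/2.
By linearity: E[X] = 122 · (1/2) = (123 − 1) · (1/2) = 61 ≈ 61.00000.

E[X] = 61 = 61.00000.


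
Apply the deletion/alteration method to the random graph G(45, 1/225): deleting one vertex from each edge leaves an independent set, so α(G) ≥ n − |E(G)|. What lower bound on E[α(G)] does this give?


E[|E(G)|] = C(45, 2)·p = 990 · (1/225) = 22/5.
E[α(G)] ≥ n − E[|E(G)|] = 45 − 22/5 = 203/5.
Numerically: ≈ 40.60000.
(This is only a lower bound; the true E[α(G)] may be larger.)

E[α(G)] ≥ 203/5 ≈ 40.60000.


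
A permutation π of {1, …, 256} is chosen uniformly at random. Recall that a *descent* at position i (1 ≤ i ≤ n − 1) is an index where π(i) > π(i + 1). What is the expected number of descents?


Write X = Σ X_I over i = 1, …, 255, with X_I the indicator of one descent.
There are 255 indicators.
For each fixed i, the pair (π(i), π(i+1)) is a uniformly random ordered pair of distinct values from {1, …, 256}; by symmetry P[π(i) > π(i+1)] = 1/2.
By linearity: E[X] = 255 · (1/2) = (256 − 1) · (1/2) = 255/2 ≈ 127.5000.

E[X] = 255/2 = 127.5000.


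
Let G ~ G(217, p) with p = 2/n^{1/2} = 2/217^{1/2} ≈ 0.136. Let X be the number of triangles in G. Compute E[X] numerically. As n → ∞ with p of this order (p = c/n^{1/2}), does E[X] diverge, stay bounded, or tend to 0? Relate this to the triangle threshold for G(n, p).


Number of potential triangles: C(217, 3) = 1679580.
Each occurs with probability p³ ≈ (0.136)³ ≈ 2.50265e-03.
By linearity: E[X] = C(217, 3)·p³ ≈ 1679580 · 2.50265e-03 ≈ 4203.403.
Since α = 1/2 < 1, p = c/n^{1/2} ≫ 1/n is above the triangle threshold p ~ 1/n. Asymptotically E[X] ~ (c³/6)·n^{3(1−α)} = (2³/6)·n^{1.5} → ∞; triangles are abundant w.h.p.

E[X] ≈ 4203.403; in regime p = Θ(1/n^{1/2}) E[X] diverges (above the triangle threshold p ~ 1/n).


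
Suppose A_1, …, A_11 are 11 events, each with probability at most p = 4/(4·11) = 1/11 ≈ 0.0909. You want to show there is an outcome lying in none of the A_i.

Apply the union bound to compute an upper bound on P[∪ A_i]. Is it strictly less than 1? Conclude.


Union bound: P[∪_{i=1}^{11} A_i] ≤ Σ_i P[A_i] ≤ 11·p = 11·(1/11) = 1.
Numerically: 1 ≈ 1.0000.
Is 1 < 1? NO.
Since the bound 1 is ≥ 1, the union bound is uninformative here; it does NOT by itself certify existence.

11·p = 1 ≈ 1.0000; existence NOT certified by the union bound.


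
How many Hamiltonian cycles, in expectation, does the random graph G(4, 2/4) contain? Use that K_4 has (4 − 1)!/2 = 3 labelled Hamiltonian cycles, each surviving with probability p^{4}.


K_4 has (4 − 1)!/2 = 3 labelled Hamiltonian cycles.
For each such Hamiltonian cycle H, let X_H = 1 if all 4 edges of H are present in G. Then P[X_H = 1] = p^{4} = (1/2)^{4} = 1/16.
By linearity of expectation: E[X] = Σ_H E[X_H] = 3 · p^{4} = 3 · 1/16 = 3/16.
Numerically: E[X] ≈ 0.1875.

E[X] = 3 · (1/2)^{4} = 3/16 ≈ 0.1875.


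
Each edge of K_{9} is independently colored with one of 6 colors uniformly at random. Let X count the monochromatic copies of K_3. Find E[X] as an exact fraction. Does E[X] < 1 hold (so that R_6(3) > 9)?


E[X] = C(9, 3) · 6^{1 − 3} = 84 · 6^{−2} = 84/36.
As a reduced fraction: E[X] = 7/3 ≈ 2.3333333.
Is E[X] < 1? NO.
Since E[X] ≥ 1, the first-moment bound is inconclusive at n = 9; it does NOT by itself certify R_6(3) > 9.

E[X] = 7/3 ≈ 2.3333333; E[X] ≥ 1; first-moment method inconclusive here.


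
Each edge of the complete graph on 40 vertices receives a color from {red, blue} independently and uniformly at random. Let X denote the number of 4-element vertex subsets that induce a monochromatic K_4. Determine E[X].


Let X = Σ_S X_S over the C(40, 4) = 91390 subsets S of size 4, where X_S = 1 if the K_4 on S is monochromatic.
For a fixed S, the K_4 on S has C(4, 2) = 6 edges. P[all 6 edges red] = (1/2)^6, and likewise for blue, so P[monochromatic] = 2·(1/2)^6 = 2^{1 − 6} = 1/32.
Summing: E[X] = C(40, 4) · 2^{1 − 6} = 91390 · 1/32 = 45695/16.
Numerically: E[X] ≈ 2855.93750.

E[X] = C(40,4)·2^(1−C(4,2)) = 45695/16 ≈ 2855.93750.


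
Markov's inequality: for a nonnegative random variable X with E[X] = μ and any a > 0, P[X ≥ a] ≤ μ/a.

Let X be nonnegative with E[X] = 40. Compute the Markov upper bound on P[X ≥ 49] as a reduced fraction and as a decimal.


μ = E[X] = 40, a = 49.
Markov: P[X ≥ 49] ≤ μ/a = (40)/49 = 40/49.
Numerically: ≈ 0.8163.
(Since a = 49 > μ = 40.0000, the bound 40/49 is < 1 and informative.)

P[X ≥ 49] ≤ 40/49 ≈ 0.8163.


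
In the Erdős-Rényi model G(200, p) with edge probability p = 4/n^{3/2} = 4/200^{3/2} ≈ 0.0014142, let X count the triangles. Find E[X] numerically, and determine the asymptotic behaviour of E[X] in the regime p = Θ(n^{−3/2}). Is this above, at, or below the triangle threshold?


Number of potential triangles: C(200, 3) = 1313400.
Each occurs with probability p³ ≈ (0.0014142)³ ≈ 2.8284271e-09.
By linearity: E[X] = C(200, 3)·p³ ≈ 1313400 · 2.8284271e-09 ≈ 0.00371.
Since α = 3/2 > 1, p = c/n^{3/2} = o(1/n) is below the triangle threshold p ~ 1/n. Asymptotically E[X] ~ (c³/6)·n^{3(1−α)} = (4³/6)·n^{-1.5} → 0, so by Markov's inequality G has no triangles w.h.p.

E[X] ≈ 0.00371; in regime p = Θ(1/n^{3/2}) E[X] tends to 0 (below the triangle threshold p ~ 1/n).


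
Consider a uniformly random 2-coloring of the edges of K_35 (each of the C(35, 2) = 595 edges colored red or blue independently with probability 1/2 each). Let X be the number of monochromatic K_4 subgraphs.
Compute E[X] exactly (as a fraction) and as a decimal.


Let X = Σ_S X_S over the C(35, 4) = 52360 subsets S of size 4, where X_S = 1 if the K_4 on S is monochromatic.
For a fixed S, the K_4 on S has C(4, 2) = 6 edges. P[all 6 edges red] = (1/2)^6, and likewise for blue, so P[monochromatic] = 2·(1/2)^6 = 2^{1 − 6} = 1/32.
By linearity of expectation: E[X] = C(35, 4) · 2^{1 − 6} = 52360 · 1/32 = 6545/4.
Numerically: E[X] ≈ 1636.250.

E[X] = C(35,4)·2^(1−C(4,2)) = 6545/4 ≈ 1636.250.


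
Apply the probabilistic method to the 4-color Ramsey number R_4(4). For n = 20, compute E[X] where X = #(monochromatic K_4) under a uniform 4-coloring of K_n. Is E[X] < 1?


E[X] = C(20, 4) · 4^{1 − 6} = 4845 · 4^{−5} = 4845/1024.
As a reduced fraction: E[X] = 4845/1024 ≈ 4.731.
Is E[X] < 1? NO.
Since E[X] ≥ 1, the first-moment bound is inconclusive at n = 20; it does NOT by itself certify R_4(4) > 20.

E[X] = 4845/1024 ≈ 4.731; E[X] ≥ 1; first-moment method inconclusive here.


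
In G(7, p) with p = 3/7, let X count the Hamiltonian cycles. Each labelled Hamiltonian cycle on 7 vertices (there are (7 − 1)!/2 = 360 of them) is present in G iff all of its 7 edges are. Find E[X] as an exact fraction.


K_7 has (7 − 1)!/2 = 360 labelled Hamiltonian cycles.
For each such Hamiltonian cycle H, let X_H = 1 if all 7 edges of H are present in G. Then P[X_H = 1] = p^{7} = (3/7)^{7} = 2187/823543.
Summing the indicators: E[X] = Σ_H E[X_H] = 360 · p^{7} = 360 · 2187/823543 = 787320/823543.
Numerically: E[X] ≈ 0.956.

E[X] = 360 · (3/7)^{7} = 787320/823543 ≈ 0.956.


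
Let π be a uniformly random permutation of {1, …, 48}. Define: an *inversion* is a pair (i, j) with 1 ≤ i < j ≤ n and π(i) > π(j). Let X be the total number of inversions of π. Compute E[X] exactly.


Write X = Σ X_I over the C(48, 2) = 1128 pairs i < j, with X_I the indicator of one inversion.
There are 1128 indicators.
For each fixed pair i < j, the values π(i) and π(j) are two distinct elements of {1, …, 48} in uniformly random order; by symmetry P[π(i) > π(j)] = 1/2.
By linearity: E[X] = 1128 · (1/2) = C(48, 2) · (1/2) = 1128/2 = 564 ≈ 564.00000.

E[X] = 564 = 564.00000.


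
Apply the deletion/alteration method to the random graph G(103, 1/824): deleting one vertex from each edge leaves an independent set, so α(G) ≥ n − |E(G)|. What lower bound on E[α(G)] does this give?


E[|E(G)|] = C(103, 2)·p = 5253 · (1/824) = 51/8.
E[α(G)] ≥ n − E[|E(G)|] = 103 − 51/8 = 773/8.
Numerically: ≈ 96.6250.
(This is only a lower bound; the true E[α(G)] may be larger.)

E[α(G)] ≥ 773/8 ≈ 96.6250.


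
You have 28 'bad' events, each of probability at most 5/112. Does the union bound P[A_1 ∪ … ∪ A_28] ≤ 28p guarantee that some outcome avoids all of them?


Union bound: P[∪_{i=1}^{28} A_i] ≤ Σ_i P[A_i] ≤ 28·p = 28·(5/112) = 5/4.
Numerically: 5/4 ≈ 1.250000.
Is 5/4 < 1? NO.
Since the bound 5/4 is ≥ 1, the union bound is uninformative here; it does NOT by itself certify existence.

28·p = 5/4 ≈ 1.250000; existence NOT certified by the union bound.


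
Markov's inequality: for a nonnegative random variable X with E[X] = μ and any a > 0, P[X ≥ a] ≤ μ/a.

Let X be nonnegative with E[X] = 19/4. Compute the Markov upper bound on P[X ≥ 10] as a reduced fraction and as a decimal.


μ = E[X] = 19/4, a = 10.
Markov: P[X ≥ 10] ≤ μ/a = (19/4)/10 = 19/40.
Numerically: ≈ 0.475000.
(Since a = 10 > μ = 4.750000, the bound 19/40 is < 1 and informative.)

P[X ≥ 10] ≤ 19/40 ≈ 0.475000.


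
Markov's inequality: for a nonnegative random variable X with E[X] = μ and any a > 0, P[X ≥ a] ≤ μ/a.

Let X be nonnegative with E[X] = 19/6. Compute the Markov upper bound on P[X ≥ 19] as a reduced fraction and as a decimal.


μ = E[X] = 19/6, a = 19.
Markov: P[X ≥ 19] ≤ μ/a = (19/6)/19 = 1/6.
Numerically: ≈ 0.167.
(Since a = 19 > μ = 3.167, the bound 1/6 is < 1 and informative.)

P[X ≥ 19] ≤ 1/6 ≈ 0.167.


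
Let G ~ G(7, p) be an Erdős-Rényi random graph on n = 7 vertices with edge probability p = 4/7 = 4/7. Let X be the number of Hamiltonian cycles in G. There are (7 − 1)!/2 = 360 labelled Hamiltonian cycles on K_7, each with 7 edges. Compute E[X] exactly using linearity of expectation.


K_7 has (7 − 1)!/2 = 360 labelled Hamiltonian cycles.
For each such Hamiltonian cycle H, let X_H = 1 if all 7 edges of H are present in G. Then P[X_H = 1] = p^{7} = (4/7)^{7} = 16384/823543.
Summing the indicators: E[X] = Σ_H E[X_H] = 360 · p^{7} = 360 · 16384/823543 = 5898240/823543.
Numerically: E[X] ≈ 7.16.

E[X] = 360 · (4/7)^{7} = 5898240/823543 ≈ 7.16.


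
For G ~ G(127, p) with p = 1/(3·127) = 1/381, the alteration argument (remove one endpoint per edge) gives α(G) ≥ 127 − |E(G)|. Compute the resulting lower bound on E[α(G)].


E[|E(G)|] = C(127, 2)·p = 8001 · (1/381) = 21.
E[α(G)] ≥ n − E[|E(G)|] = 127 − 21 = 106.
Numerically: ≈ 106.0000.
(This is only a lower bound; the true E[α(G)] may be larger.)

E[α(G)] ≥ 106 ≈ 106.0000.


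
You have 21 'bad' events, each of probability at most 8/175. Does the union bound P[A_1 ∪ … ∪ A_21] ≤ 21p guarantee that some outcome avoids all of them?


Union bound: P[∪_{i=1}^{21} A_i] ≤ Σ_i P[A_i] ≤ 21·p = 21·(8/175) = 24/25.
Numerically: 24/25 ≈ 0.9600000.
Is 24/25 < 1? YES.
Since P[∪ A_i] ≤ 24/25 < 1, the complement has P[∩ A_i^c] ≥ 1 − 24/25 = 1/25 > 0, so some outcome avoids every A_i.

21·p = 24/25 ≈ 0.9600000; existence CERTIFIED by the union bound.


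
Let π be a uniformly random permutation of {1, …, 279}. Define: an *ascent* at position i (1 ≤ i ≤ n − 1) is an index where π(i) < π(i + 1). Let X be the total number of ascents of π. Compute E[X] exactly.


Write X = Σ X_I over i = 1, …, 278, with X_I the indicator of one ascent.
There are 278 indicators.
For each fixed i, the pair (π(i), π(i+1)) is a uniformly random ordered pair of distinct values from {1, …, 279}; by symmetry P[π(i) < π(i+1)] = 1/2.
By linearity: E[X] = 278 · (1/2) = (279 − 1) · (1/2) = 139 ≈ 139.000000.

E[X] = 139 = 139.000000.


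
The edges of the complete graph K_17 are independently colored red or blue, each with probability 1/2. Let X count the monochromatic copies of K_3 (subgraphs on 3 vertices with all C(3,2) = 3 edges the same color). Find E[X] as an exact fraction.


Let X = Σ_S X_S over the C(17, 3) = 680 subsets S of size 3, where X_S = 1 if the K_3 on S is monochromatic.
For a fixed S, the K_3 on S has C(3, 2) = 3 edges. P[all 3 edges red] = (1/2)^3, and likewise for blue, so P[monochromatic] = 2·(1/2)^3 = 2^{1 − 3} = 1/4.
By linearity: E[X] = C(17, 3) · 2^{1 − 3} = 680 · 1/4 = 170.
Numerically: E[X] ≈ 170.000.

E[X] = C(17,3)·2^(1−C(3,2)) = 170 ≈ 170.000.


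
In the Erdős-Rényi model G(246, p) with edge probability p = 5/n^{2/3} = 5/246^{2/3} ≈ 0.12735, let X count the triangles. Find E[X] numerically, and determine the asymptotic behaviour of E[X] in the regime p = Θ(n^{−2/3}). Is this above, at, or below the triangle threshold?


Number of potential triangles: C(246, 3) = 2450980.
Each occurs with probability p³ ≈ (0.12735)³ ≈ 2.0655694e-03.
By linearity: E[X] = C(246, 3)·p³ ≈ 2450980 · 2.0655694e-03 ≈ 5062.66938.
Since α = 2/3 < 1, p = c/n^{2/3} ≫ 1/n is above the triangle threshold p ~ 1/n. Asymptotically E[X] ~ (c³/6)·n^{3(1−α)} = (5³/6)·n^{1} → ∞; triangles are abundant w.h.p.

E[X] ≈ 5062.66938; in regime p = Θ(1/n^{2/3}) E[X] diverges (above the triangle threshold p ~ 1/n).


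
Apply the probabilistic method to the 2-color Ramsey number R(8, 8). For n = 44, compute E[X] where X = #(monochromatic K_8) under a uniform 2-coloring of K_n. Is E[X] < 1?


E[X] = C(44, 8) · 2^{1 − 28} = 177232627 · 2^{−27} = 177232627/134217728.
As a reduced fraction: E[X] = 177232627/134217728 ≈ 1.3204860.
Is E[X] < 1? NO.
Since E[X] ≥ 1, the first-moment bound is inconclusive at n = 44; it does NOT by itself certify R(8, 8) > 44.

E[X] = 177232627/134217728 ≈ 1.3204860; E[X] ≥ 1; first-moment method inconclusive here.


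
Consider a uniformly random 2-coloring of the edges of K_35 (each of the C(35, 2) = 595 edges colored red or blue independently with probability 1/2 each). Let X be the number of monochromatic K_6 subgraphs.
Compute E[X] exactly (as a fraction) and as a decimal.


Let X = Σ_S X_S over the C(35, 6) = 1623160 subsets S of size 6, where X_S = 1 if the K_6 on S is monochromatic.
For a fixed S, the K_6 on S has C(6, 2) = 15 edges. P[all 15 edges red] = (1/2)^15, and likewise for blue, so P[monochromatic] = 2·(1/2)^15 = 2^{1 − 15} = 1/16384.
Summing: E[X] = C(35, 6) · 2^{1 − 15} = 1623160 · 1/16384 = 202895/2048.
Numerically: E[X] ≈ 99.06982.

E[X] = C(35,6)·2^(1−C(6,2)) = 202895/2048 ≈ 99.06982.


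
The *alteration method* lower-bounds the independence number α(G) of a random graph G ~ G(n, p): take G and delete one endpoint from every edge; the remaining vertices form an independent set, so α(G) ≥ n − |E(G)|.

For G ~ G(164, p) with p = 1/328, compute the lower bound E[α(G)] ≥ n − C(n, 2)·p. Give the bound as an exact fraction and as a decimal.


E[|E(G)|] = C(164, 2)·p = 13366 · (1/328) = 163/4.
E[α(G)] ≥ n − E[|E(G)|] = 164 − 163/4 = 493/4.
Numerically: ≈ 123.250.
(This is only a lower bound; the true E[α(G)] may be larger.)

E[α(G)] ≥ 493/4 ≈ 123.250.


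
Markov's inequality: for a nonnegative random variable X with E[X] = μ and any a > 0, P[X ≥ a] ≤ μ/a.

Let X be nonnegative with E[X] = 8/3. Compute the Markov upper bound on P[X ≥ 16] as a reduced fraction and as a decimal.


μ = E[X] = 8/3, a = 16.
Markov: P[X ≥ 16] ≤ μ/a = (8/3)/16 = 1/6.
Numerically: ≈ 0.16667.
(Since a = 16 > μ = 2.66667, the bound 1/6 is < 1 and informative.)

P[X ≥ 16] ≤ 1/6 ≈ 0.16667.


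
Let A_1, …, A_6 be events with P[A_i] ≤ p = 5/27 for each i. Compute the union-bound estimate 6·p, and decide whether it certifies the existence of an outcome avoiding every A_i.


Union bound: P[∪_{i=1}^{6} A_i] ≤ Σ_i P[A_i] ≤ 6·p = 6·(5/27) = 10/9.
Numerically: 10/9 ≈ 1.1111111.
Is 10/9 < 1? NO.
Since the bound 10/9 is ≥ 1, the union bound is uninformative here; it does NOT by itself certify existence.

6·p = 10/9 ≈ 1.1111111; existence NOT certified by the union bound.


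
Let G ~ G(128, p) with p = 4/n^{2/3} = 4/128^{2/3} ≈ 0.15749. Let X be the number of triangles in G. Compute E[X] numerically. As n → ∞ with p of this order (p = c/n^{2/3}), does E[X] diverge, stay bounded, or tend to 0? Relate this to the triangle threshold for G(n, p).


Number of potential triangles: C(128, 3) = 341376.
Each occurs with probability p³ ≈ (0.15749)³ ≈ 3.90625000e-03.
By linearity: E[X] = C(128, 3)·p³ ≈ 341376 · 3.90625000e-03 ≈ 1333.500000.
Since α = 2/3 < 1, p = c/n^{2/3} ≫ 1/n is above the triangle threshold p ~ 1/n. Asymptotically E[X] ~ (c³/6)·n^{3(1−α)} = (4³/6)·n^{1} → ∞; triangles are abundant w.h.p.

E[X] ≈ 1333.500000; in regime p = Θ(1/n^{2/3}) E[X] diverges (above the triangle threshold p ~ 1/n).


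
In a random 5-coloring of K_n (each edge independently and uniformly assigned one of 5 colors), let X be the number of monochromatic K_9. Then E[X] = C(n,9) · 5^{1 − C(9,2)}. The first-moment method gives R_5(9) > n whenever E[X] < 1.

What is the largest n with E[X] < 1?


We need C(n, 9) · 5^{1 − 36} < 1, i.e. C(n, 9) < 5^{36 − 1} = 2910383045673370361328125.
Check values of n near the boundary:
  n = 2165: C(2165, 9) = 2832220612024886803272630; 2832220612024886803272630 < 2910383045673370361328125? YES
  n = 2166: C(2166, 9) = 2844037944203015677277940; 2844037944203015677277940 < 2910383045673370361328125? YES
  n = 2167: C(2167, 9) = 2855899084841489792706810; 2855899084841489792706810 < 2910383045673370361328125? YES
  n = 2168: C(2168, 9) = 2867804175977929537095120; 2867804175977929537095120 < 2910383045673370361328125? YES
  n = 2169: C(2169, 9) = 2879753360044504243499683; 2879753360044504243499683 < 2910383045673370361328125? YES
  n = 2170: C(2170, 9) = 2891746779868845075610510; 2891746779868845075610510 < 2910383045673370361328125? YES
  n = 2171: C(2171, 9) = 2903784578674959601827205; 2903784578674959601827205 < 2910383045673370361328125? YES
  n = 2172: C(2172, 9) = 2915866900084148060642020; 2915866900084148060642020 < 2910383045673370361328125? NO
The largest n with C(n, 9) < 2910383045673370361328125 is n = 2171 (where E[X] = 580756915734991920365441/582076609134674072265625 ≈ 0.99773). Hence R_5(9) > 2171, i.e. R_5(9) ≥ 2172.

Largest n = 2171; hence R_5(9) > 2171.


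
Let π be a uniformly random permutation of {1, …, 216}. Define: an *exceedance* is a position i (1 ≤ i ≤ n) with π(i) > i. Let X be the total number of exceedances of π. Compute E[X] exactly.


Write X = Σ_{i=1}^{216} X_i, where X_i = 1_{π(i) > i}.
For each fixed i, π(i) is uniform over {1, …, 216} (marginal of a uniform permutation), so P[π(i) > i] = (n − i)/n. Summing: Σ_{i=1}^{216} (n − i)/n = (0 + 1 + … + 215)/216 = 216(216 − 1)/(2·216) = (216 − 1)/2.
Hence E[X] = Σ_{i=1}^{216} (216 − i)/216 = 215/2 ≈ 107.50000.

E[X] = 215/2 = 107.50000.


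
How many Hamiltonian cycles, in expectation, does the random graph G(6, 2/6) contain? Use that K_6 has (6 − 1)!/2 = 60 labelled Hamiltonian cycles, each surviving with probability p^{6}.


K_6 has (6 − 1)!/2 = 60 labelled Hamiltonian cycles.
For each such Hamiltonian cycle H, let X_H = 1 if all 6 edges of H are present in G. Then P[X_H = 1] = p^{6} = (1/3)^{6} = 1/729.
By linearity of expectation: E[X] = Σ_H E[X_H] = 60 · p^{6} = 60 · 1/729 = 20/243.
Numerically: E[X] ≈ 0.082305.

E[X] = 60 · (1/3)^{6} = 20/243 ≈ 0.082305.


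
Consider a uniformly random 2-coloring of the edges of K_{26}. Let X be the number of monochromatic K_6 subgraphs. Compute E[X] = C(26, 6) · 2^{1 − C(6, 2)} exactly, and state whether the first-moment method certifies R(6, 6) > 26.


E[X] = C(26, 6) · 2^{1 − 15} = 230230 · 2^{−14} = 230230/16384.
As a reduced fraction: E[X] = 115115/8192 ≈ 14.052.
Is E[X] < 1? NO.
Since E[X] ≥ 1, the first-moment bound is inconclusive at n = 26; it does NOT by itself certify R(6, 6) > 26.

E[X] = 115115/8192 ≈ 14.052; E[X] ≥ 1; first-moment method inconclusive here.


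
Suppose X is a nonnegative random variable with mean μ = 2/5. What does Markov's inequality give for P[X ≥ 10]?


μ = E[X] = 2/5, a = 10.
Markov: P[X ≥ 10] ≤ μ/a = (2/5)/10 = 1/25.
Numerically: ≈ 0.04000.
(Since a = 10 > μ = 0.40000, the bound 1/25 is < 1 and informative.)

P[X ≥ 10] ≤ 1/25 ≈ 0.04000.


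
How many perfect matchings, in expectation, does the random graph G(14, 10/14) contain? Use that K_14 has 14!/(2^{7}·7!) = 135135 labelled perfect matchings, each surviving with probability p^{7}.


K_14 has 14!/(2^{7}·7!) = 135135 labelled perfect matchings.
For each such perfect matching H, let X_H = 1 if all 7 edges of H are present in G. Then P[X_H = 1] = p^{7} = (5/7)^{7} = 78125/823543.
By linearity of expectation: E[X] = Σ_H E[X_H] = 135135 · p^{7} = 135135 · 78125/823543 = 1508203125/117649.
Numerically: E[X] ≈ 12819.5.

E[X] = 135135 · (5/7)^{7} = 1508203125/117649 ≈ 12819.5.


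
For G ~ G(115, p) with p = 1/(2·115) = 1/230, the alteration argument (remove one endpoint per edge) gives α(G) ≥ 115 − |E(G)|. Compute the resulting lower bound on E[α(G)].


E[|E(G)|] = C(115, 2)·p = 6555 · (1/230) = 57/2.
E[α(G)] ≥ n − E[|E(G)|] = 115 − 57/2 = 173/2.
Numerically: ≈ 86.500.
(This is only a lower bound; the true E[α(G)] may be larger.)

E[α(G)] ≥ 173/2 ≈ 86.500.


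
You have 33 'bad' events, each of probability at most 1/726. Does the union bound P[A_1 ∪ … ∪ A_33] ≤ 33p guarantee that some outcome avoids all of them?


Union bound: P[∪_{i=1}^{33} A_i] ≤ Σ_i P[A_i] ≤ 33·p = 33·(1/726) = 1/22.
Numerically: 1/22 ≈ 0.045455.
Is 1/22 < 1? YES.
Since P[∪ A_i] ≤ 1/22 < 1, the complement has P[∩ A_i^c] ≥ 1 − 1/22 = 21/22 > 0, so some outcome avoids every A_i.

33·p = 1/22 ≈ 0.045455; existence CERTIFIED by the union bound.


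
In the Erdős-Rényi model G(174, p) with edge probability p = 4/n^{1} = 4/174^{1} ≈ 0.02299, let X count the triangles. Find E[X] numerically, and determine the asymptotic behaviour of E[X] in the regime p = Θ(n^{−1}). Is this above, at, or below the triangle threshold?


Number of potential triangles: C(174, 3) = 862924.
Each occurs with probability p³ ≈ (0.02299)³ ≈ 1.214877e-05.
By linearity: E[X] = C(174, 3)·p³ ≈ 862924 · 1.214877e-05 ≈ 10.4835.
Here α = 1, so p = 4/n is exactly at the triangle threshold p ~ 1/n. Asymptotically E[X] → c³/6 = 4³/6 = 32/3 ≈ 10.6667, a bounded constant. In this regime the triangle count is asymptotically Poisson(c³/6).

E[X] ≈ 10.4835; in regime p = Θ(1/n^{1}) E[X] stays bounded (at the triangle threshold p ~ 1/n).


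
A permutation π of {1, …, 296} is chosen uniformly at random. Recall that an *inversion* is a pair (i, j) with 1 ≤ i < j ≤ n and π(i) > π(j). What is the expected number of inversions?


Write X = Σ X_I over the C(296, 2) = 43660 pairs i < j, with X_I the indicator of one inversion.
There are 43660 indicators.
For each fixed pair i < j, the values π(i) and π(j) are two distinct elements of {1, …, 296} in uniformly random order; by symmetry P[π(i) > π(j)] = 1/2.
By linearity: E[X] = 43660 · (1/2) = C(296, 2) · (1/2) = 43660/2 = 21830 ≈ 21830.00000.

E[X] = 21830 = 21830.00000.


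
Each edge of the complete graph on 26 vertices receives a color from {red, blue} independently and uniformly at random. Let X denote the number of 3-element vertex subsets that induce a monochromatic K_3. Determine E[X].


Let X = Σ_S X_S over the C(26, 3) = 2600 subsets S of size 3, where X_S = 1 if the K_3 on S is monochromatic.
For a fixed S, the K_3 on S has C(3, 2) = 3 edges. P[all 3 edges red] = (1/2)^3, and likewise for blue, so P[monochromatic] = 2·(1/2)^3 = 2^{1 − 3} = 1/4.
By linearity: E[X] = C(26, 3) · 2^{1 − 3} = 2600 · 1/4 = 650.
Numerically: E[X] ≈ 650.000000.

E[X] = C(26,3)·2^(1−C(3,2)) = 650 ≈ 650.000000.


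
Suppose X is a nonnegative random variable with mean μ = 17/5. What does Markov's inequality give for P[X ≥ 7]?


μ = E[X] = 17/5, a = 7.
Markov: P[X ≥ 7] ≤ μ/a = (17/5)/7 = 17/35.
Numerically: ≈ 0.48571.
(Since a = 7 > μ = 3.40000, the bound 17/35 is < 1 and informative.)

P[X ≥ 7] ≤ 17/35 ≈ 0.48571.


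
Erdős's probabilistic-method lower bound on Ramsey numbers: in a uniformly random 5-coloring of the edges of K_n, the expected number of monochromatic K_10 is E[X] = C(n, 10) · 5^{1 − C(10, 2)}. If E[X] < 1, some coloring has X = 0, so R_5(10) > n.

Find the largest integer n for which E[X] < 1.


We need C(n, 10) · 5^{1 − 45} < 1, i.e. C(n, 10) < 5^{45 − 1} = 5684341886080801486968994140625.
Check values of n near the boundary:
  n = 5389: C(5389, 10) = 5645340767466558997768874792926; 5645340767466558997768874792926 < 5684341886080801486968994140625? YES
  n = 5390: C(5390, 10) = 5655833965919099070255434039753; 5655833965919099070255434039753 < 5684341886080801486968994140625? YES
  n = 5391: C(5391, 10) = 5666344714787188828795213697883; 5666344714787188828795213697883 < 5684341886080801486968994140625? YES
  n = 5392: C(5392, 10) = 5676873040158402483252283957448; 5676873040158402483252283957448 < 5684341886080801486968994140625? YES
  n = 5393: C(5393, 10) = 5687418968154238267170642278008; 5687418968154238267170642278008 < 5684341886080801486968994140625? NO
The largest n with C(n, 10) < 5684341886080801486968994140625 is n = 5392 (where E[X] = 5676873040158402483252283957448/5684341886080801486968994140625 ≈ 0.998686). Hence R_5(10) > 5392, i.e. R_5(10) ≥ 5393.

Largest n = 5392; hence R_5(10) > 5392.


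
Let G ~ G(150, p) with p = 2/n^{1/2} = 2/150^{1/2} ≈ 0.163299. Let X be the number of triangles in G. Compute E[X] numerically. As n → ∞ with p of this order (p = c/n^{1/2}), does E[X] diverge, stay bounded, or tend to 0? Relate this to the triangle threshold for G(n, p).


Number of potential triangles: C(150, 3) = 551300.
Each occurs with probability p³ ≈ (0.163299)³ ≈ 4.35464843e-03.
By linearity: E[X] = C(150, 3)·p³ ≈ 551300 · 4.35464843e-03 ≈ 2400.717680.
Since α = 1/2 < 1, p = c/n^{1/2} ≫ 1/n is above the triangle threshold p ~ 1/n. Asymptotically E[X] ~ (c³/6)·n^{3(1−α)} = (2³/6)·n^{1.5} → ∞; triangles are abundant w.h.p.

E[X] ≈ 2400.717680; in regime p = Θ(1/n^{1/2}) E[X] diverges (above the triangle threshold p ~ 1/n).


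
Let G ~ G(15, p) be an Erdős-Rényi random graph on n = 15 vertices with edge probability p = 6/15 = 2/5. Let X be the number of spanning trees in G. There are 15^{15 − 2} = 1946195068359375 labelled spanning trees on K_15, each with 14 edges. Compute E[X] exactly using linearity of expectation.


K_15 has 15^{15 − 2} = 1946195068359375 labelled spanning trees.
For each such spanning tree H, let X_H = 1 if all 14 edges of H are present in G. Then P[X_H = 1] = p^{14} = (2/5)^{14} = 16384/6103515625.
By linearity of expectation: E[X] = Σ_H E[X_H] = 1946195068359375 · p^{14} = 1946195068359375 · 16384/6103515625 = 26121388032/5.
Numerically: E[X] ≈ 5.224e+09.

E[X] = 1946195068359375 · (2/5)^{14} = 26121388032/5 ≈ 5.224e+09.


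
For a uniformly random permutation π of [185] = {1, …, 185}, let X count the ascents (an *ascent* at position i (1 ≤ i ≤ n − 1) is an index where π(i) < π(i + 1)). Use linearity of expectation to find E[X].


Write X = Σ X_I over i = 1, …, 184, with X_I the indicator of one ascent.
There are 184 indicators.
For each fixed i, the pair (π(i), π(i+1)) is a uniformly random ordered pair of distinct values from {1, …, 185}; by symmetry P[π(i) < π(i+1)] = 1/2.
By linearity: E[X] = 184 · (1/2) = (185 − 1) · (1/2) = 92 ≈ 92.000.

E[X] = 92 = 92.000.
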